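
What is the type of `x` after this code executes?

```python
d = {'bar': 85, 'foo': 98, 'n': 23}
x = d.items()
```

dict.items() returns dict_items view

dict_items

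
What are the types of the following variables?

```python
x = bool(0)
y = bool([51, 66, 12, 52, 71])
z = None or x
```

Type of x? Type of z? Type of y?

bool() returns bool; None or bool returns the bool; bool() returns bool

bool, bool, bool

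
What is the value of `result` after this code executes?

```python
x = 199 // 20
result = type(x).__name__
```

x is int; result = 'int'

'int'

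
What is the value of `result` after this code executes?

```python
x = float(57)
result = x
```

x = 57.0; result = 57.0

57.0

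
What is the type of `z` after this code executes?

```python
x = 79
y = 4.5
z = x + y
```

int + float = float

float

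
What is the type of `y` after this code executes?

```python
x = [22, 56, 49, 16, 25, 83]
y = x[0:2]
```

Slicing a list returns a list

list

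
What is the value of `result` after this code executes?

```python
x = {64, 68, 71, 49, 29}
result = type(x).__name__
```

x is set; result = 'set'

'set'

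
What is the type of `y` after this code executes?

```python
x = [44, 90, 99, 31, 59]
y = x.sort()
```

list.sort() returns None (mutates in place)

NoneType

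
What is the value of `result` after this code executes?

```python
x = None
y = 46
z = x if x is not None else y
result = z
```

x = None; y = 46; z = 46; result = 46

46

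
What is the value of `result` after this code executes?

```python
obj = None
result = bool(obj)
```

obj = None; result = False

False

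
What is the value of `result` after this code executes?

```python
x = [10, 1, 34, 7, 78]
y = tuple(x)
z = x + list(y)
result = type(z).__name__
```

x is list; y is tuple; z is list; result = 'list'

'list'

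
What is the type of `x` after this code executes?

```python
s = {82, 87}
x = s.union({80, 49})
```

set.union() returns a new set

set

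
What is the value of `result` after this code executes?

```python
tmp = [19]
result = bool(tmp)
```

tmp = [19]; result = True

True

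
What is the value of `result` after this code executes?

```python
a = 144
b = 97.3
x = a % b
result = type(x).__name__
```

a is int; b is float; x is float; result = 'float'

'float'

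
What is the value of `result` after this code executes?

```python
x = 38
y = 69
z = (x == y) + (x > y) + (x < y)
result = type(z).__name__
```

x is int; y is int; z is int; result = 'int'

'int'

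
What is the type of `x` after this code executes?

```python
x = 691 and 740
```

'and' with truthy values returns last operand (int)

int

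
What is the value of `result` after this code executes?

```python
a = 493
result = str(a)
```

a = 493; result = '493'

'493'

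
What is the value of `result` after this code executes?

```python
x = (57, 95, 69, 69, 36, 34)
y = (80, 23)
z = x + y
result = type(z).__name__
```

x is tuple; y is tuple; z is tuple; result = 'tuple'

'tuple'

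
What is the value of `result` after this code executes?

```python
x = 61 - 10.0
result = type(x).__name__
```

x is float; result = 'float'

'float'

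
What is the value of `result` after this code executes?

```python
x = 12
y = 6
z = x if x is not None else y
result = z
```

x = 12; y = 6; z = 12; result = 12

12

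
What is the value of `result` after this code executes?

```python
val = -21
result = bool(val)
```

val = -21; result = True

True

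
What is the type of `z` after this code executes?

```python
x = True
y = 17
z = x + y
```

bool + int = int (bool is subclass of int)

int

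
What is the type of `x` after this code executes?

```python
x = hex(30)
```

hex() returns str representation

str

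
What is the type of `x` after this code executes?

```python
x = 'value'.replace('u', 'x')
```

str.replace() returns str

str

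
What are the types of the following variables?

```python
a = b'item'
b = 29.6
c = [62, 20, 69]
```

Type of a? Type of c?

a is assigned a bytes literal (b'...' prefix); c is assigned a list literal (square brackets)

bytes, list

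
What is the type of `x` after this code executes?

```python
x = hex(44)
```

hex() returns str representation

str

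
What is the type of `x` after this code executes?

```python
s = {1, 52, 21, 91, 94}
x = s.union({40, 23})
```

set.union() returns a new set

set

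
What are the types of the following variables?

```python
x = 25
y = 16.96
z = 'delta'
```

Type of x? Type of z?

x is assigned a bare integer (no decimal point), so it is an int; z is assigned a quoted string literal, so it is a str

int, str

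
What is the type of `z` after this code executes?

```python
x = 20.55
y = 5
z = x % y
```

float % int = float

float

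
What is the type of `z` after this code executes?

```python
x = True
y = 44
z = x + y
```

bool + int = int (bool is subclass of int)

int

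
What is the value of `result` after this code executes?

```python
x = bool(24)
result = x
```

x = True; result = True

True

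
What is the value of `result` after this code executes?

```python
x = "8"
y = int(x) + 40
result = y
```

x = '8'; y = 48; result = 48

48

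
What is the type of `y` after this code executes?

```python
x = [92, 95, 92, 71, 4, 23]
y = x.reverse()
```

list.reverse() returns None

NoneType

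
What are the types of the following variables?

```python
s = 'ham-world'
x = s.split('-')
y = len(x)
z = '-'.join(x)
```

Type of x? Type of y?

str.split() returns list; len() returns int

list, int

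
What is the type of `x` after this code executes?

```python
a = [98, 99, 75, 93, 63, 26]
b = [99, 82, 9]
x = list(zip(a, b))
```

list(zip()) returns a list of tuples

list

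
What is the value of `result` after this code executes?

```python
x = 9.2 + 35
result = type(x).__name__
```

x is float; result = 'float'

'float'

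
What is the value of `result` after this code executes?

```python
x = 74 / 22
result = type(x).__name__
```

x is float; result = 'float'

'float'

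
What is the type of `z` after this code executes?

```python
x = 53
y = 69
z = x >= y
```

Comparison returns bool

bool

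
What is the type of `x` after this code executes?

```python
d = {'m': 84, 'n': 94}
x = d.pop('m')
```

dict.pop() returns the value

int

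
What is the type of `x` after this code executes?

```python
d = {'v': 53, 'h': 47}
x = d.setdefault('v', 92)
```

dict.setdefault() returns the (existing or default) value

int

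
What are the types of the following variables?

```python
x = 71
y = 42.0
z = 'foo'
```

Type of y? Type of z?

y is assigned a number with a decimal point, so it is a float; z is assigned a quoted string literal, so it is a str

float, str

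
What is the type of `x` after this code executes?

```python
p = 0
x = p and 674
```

'and' returns first falsy value (0 is int)

int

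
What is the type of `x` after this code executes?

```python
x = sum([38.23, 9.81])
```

sum() of floats returns float

float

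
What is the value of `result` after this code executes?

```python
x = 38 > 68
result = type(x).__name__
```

x is bool; result = 'bool'

'bool'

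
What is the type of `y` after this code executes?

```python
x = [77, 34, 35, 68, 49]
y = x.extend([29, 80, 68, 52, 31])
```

list.extend() returns None

NoneType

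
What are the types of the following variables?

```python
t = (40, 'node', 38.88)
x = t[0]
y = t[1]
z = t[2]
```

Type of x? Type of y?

tuple[0] is int; tuple[1] is str

int, str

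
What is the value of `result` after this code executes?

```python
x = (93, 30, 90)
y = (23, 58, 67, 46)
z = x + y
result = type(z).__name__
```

x is tuple; y is tuple; z is tuple; result = 'tuple'

'tuple'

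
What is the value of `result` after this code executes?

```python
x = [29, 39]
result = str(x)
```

x = [29, 39]; result = '[29, 39]'

'[29, 39]'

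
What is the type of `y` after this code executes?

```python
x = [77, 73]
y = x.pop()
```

list.pop() returns the popped element

int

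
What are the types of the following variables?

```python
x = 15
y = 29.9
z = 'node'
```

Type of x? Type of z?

x is assigned a bare integer (no decimal point), so it is an int; z is assigned a quoted string literal, so it is a str

int, str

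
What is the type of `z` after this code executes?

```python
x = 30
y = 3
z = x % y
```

int % int = int

int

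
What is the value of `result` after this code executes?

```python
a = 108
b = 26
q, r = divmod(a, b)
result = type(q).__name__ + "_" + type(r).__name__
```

a is int; b is int; q is int; r is int; result = 'int_int'

'int_int'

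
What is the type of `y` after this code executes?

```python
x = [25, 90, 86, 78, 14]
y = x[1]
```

Indexing list[int] returns int

int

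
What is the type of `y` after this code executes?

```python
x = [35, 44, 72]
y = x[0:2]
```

Slicing a list returns a list

list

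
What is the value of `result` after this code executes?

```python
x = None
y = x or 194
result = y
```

x = None; y = 194; result = 194

194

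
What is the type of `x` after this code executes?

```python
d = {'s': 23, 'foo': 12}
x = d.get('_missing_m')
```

dict.get() returns None when key not found

NoneType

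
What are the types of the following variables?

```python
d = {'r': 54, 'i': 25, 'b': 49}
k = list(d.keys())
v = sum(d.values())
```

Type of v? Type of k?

sum of ints is int; list() converts to list

int, list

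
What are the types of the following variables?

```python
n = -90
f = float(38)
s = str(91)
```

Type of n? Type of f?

n is assigned a bare integer (no decimal point), so it is an int; f is assigned the result of calling float(), which returns a float

int, float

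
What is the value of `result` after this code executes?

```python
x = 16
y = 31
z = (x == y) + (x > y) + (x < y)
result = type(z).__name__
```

x is int; y is int; z is int; result = 'int'

'int'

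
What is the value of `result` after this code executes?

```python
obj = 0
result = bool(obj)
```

obj = 0; result = False

False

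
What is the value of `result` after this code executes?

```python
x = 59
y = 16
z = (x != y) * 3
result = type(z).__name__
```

x is int; y is int; z is int; result = 'int'

'int'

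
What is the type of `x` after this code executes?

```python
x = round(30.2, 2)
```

round() with decimal places returns float

float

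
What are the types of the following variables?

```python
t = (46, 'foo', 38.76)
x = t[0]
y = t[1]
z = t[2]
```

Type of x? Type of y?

tuple[0] is int; tuple[1] is str

int, str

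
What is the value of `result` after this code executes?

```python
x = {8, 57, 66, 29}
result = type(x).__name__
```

x is set; result = 'set'

'set'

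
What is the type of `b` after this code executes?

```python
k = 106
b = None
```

None has type NoneType

NoneType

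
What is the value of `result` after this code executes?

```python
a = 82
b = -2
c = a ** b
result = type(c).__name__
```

a is int; b is int; c is float; result = 'float'

'float'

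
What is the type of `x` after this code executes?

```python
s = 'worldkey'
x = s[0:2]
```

Slicing a str returns str

str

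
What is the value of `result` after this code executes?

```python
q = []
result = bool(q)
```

q = []; result = False

False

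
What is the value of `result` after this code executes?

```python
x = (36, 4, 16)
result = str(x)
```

x = (36, 4, 16); result = '(36, 4, 16)'

'(36, 4, 16)'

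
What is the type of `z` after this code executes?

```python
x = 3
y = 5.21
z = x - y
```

int - float = float

float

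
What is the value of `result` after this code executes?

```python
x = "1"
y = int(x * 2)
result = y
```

x = '1'; y = 11; result = 11

11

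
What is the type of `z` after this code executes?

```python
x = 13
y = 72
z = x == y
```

Equality comparison returns bool

bool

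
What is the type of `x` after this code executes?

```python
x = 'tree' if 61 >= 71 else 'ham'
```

Both branches of conditional are str

str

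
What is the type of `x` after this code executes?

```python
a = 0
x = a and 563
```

'and' returns first falsy value (0 is int)

int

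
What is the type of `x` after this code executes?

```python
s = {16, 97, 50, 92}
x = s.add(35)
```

set.add() returns None (mutates in place)

NoneType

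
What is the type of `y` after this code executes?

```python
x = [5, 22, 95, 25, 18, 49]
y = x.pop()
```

list.pop() returns the popped element

int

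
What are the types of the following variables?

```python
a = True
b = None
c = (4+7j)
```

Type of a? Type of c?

a is assigned the constant True, which has type bool; c is assigned (4+7j), an int plus an imaginary literal (j suffix), which evaluates to complex

bool, complex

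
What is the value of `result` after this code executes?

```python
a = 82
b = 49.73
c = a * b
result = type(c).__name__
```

a is int; b is float; c is float; result = 'float'

'float'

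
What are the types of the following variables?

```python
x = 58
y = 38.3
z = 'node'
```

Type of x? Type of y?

x is assigned a bare integer (no decimal point), so it is an int; y is assigned a number with a decimal point, so it is a float

int, float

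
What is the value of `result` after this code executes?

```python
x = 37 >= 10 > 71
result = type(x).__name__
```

x is bool; result = 'bool'

'bool'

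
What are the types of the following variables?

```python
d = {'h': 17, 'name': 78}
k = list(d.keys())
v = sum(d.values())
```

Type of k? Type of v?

list() converts to list; sum of ints is int

list, int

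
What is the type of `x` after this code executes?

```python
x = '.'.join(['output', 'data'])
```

str.join() returns str

str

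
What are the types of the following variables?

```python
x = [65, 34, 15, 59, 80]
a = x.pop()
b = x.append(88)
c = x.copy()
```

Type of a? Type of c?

pop() returns element; copy() returns list

int, list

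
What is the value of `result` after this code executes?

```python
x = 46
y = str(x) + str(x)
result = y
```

x = 46; y = '4646'; result = '4646'

'4646'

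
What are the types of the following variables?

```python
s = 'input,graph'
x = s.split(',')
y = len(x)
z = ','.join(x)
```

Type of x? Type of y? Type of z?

str.split() returns list; len() returns int; str.join() returns str

list, int, str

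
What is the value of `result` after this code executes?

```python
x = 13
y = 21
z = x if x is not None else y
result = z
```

x = 13; y = 21; z = 13; result = 13

13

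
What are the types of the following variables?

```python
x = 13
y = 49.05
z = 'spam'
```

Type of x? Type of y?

x is assigned a bare integer (no decimal point), so it is an int; y is assigned a number with a decimal point, so it is a float

int, float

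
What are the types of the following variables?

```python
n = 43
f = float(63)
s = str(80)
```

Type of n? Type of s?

n is assigned a bare integer (no decimal point), so it is an int; s is assigned the result of calling str(), which returns a str

int, str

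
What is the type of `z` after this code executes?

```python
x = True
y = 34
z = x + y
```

bool + int = int (bool is subclass of int)

int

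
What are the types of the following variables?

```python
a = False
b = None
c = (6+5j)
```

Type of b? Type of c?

b is assigned None, whose type is NoneType; c is assigned (6+5j), an int plus an imaginary literal (j suffix), which evaluates to complex

NoneType, complex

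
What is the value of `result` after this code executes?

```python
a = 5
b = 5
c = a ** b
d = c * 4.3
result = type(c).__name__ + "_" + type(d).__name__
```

a is int; b is int; c is int; d is float; result = 'int_float'

'int_float'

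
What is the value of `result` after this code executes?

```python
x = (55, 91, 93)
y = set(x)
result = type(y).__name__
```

x is tuple; y is set; result = 'set'

'set'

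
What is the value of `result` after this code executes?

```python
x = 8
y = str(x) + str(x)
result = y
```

x = 8; y = '88'; result = '88'

'88'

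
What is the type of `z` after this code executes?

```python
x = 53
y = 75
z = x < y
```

Comparison returns bool

bool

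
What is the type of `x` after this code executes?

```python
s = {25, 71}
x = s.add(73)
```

set.add() returns None (mutates in place)

NoneType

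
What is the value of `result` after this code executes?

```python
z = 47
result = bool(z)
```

z = 47; result = True

True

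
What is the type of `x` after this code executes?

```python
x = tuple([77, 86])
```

tuple() constructor returns tuple

tuple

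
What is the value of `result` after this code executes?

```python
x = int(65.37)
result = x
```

x = 65; result = 65

65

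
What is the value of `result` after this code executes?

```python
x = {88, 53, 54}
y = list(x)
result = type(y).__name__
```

x is set; y is list; result = 'list'

'list'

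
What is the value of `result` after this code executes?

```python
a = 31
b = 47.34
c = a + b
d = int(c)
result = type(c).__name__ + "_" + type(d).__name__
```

a is int; b is float; c is float; d is int; result = 'float_int'

'float_int'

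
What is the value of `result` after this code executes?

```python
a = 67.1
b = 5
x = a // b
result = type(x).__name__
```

a is float; b is int; x is float; result = 'float'

'float'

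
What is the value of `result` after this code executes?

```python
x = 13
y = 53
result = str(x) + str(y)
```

x = 13; y = 53; result = '1353'

'1353'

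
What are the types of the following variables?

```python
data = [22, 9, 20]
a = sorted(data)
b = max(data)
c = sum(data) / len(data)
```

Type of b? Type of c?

max of ints returns int; int / int = float

int, float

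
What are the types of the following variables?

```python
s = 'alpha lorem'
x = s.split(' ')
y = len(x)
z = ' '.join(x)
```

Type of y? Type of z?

len() returns int; str.join() returns str

int, str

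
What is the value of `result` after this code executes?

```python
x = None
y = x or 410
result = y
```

x = None; y = 410; result = 410

410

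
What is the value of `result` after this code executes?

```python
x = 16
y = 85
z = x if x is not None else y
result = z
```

x = 16; y = 85; z = 16; result = 16

16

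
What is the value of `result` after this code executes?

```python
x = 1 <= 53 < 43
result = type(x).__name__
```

x is bool; result = 'bool'

'bool'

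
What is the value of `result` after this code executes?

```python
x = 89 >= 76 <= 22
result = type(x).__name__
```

x is bool; result = 'bool'

'bool'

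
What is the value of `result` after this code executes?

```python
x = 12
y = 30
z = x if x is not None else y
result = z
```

x = 12; y = 30; z = 12; result = 12

12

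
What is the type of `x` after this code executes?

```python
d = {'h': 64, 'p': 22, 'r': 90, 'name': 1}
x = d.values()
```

.values() returns dict_values view

dict_values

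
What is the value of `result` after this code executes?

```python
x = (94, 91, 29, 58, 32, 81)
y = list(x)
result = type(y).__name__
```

x is tuple; y is list; result = 'list'

'list'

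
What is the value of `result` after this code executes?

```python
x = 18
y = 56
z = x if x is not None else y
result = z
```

x = 18; y = 56; z = 18; result = 18

18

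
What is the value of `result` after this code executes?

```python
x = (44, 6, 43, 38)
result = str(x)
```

x = (44, 6, 43, 38); result = '(44, 6, 43, 38)'

'(44, 6, 43, 38)'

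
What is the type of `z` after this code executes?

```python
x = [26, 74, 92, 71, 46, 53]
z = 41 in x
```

'in' operator returns bool

bool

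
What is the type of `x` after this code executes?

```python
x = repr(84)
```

repr() returns str

str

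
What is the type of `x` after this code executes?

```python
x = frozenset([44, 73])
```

frozenset() returns frozenset

frozenset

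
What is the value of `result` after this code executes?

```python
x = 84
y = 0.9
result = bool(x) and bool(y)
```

x = 84; y = 0.9; result = True

True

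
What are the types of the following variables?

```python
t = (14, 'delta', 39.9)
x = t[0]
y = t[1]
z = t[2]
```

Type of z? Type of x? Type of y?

tuple[2] is float; tuple[0] is int; tuple[1] is str

float, int, str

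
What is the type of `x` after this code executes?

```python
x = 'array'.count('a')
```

str.count() returns int

int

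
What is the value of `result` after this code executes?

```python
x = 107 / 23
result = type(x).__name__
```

x is float; result = 'float'

'float'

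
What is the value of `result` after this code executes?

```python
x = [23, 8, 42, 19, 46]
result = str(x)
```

x = [23, 8, 42, 19, 46]; result = '[23, 8, 42, 19, 46]'

'[23, 8, 42, 19, 46]'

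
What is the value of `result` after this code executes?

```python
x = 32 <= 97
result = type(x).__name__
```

x is bool; result = 'bool'

'bool'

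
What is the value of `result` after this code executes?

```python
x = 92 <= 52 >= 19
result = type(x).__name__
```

x is bool; result = 'bool'

'bool'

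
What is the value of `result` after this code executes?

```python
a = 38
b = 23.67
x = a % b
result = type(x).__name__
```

a is int; b is float; x is float; result = 'float'

'float'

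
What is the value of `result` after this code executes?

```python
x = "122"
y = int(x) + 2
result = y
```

x = '122'; y = 124; result = 124

124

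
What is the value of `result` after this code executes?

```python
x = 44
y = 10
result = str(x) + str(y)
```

x = 44; y = 10; result = '4410'

'4410'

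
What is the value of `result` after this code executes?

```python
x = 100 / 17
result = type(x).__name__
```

x is float; result = 'float'

'float'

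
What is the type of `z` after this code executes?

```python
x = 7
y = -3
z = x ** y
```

int ** negative = float

float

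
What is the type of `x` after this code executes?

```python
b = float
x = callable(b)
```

callable() returns bool

bool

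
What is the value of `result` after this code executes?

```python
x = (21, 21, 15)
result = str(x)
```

x = (21, 21, 15); result = '(21, 21, 15)'

'(21, 21, 15)'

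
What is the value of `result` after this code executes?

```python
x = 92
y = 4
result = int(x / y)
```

x = 92; y = 4; result = 23

23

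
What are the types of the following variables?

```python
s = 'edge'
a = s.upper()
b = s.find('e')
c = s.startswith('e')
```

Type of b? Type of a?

find() returns int; upper() returns str

int, str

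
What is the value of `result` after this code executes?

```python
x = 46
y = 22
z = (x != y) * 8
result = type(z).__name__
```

x is int; y is int; z is int; result = 'int'

'int'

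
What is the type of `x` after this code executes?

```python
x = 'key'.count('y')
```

str.count() returns int

int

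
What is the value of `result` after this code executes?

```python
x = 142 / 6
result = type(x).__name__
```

x is float; result = 'float'

'float'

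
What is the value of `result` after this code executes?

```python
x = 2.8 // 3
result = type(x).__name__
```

x is float; result = 'float'

'float'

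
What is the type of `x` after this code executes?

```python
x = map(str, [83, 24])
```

map() returns a map object

map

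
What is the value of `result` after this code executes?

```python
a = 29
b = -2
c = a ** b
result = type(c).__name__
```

a is int; b is int; c is float; result = 'float'

'float'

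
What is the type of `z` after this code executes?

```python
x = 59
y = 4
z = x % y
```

int % int = int

int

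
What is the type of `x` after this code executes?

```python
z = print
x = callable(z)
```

callable() returns bool

bool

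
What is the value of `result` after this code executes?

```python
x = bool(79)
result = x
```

x = True; result = True

True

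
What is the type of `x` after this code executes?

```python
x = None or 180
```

'or' with None returns the other truthy value

int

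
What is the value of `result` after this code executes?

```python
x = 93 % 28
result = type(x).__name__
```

x is int; result = 'int'

'int'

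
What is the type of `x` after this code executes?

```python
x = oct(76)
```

oct() returns str representation

str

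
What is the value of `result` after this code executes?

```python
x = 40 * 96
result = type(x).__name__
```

x is int; result = 'int'

'int'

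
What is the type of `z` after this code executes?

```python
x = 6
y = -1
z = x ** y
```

int ** negative = float

float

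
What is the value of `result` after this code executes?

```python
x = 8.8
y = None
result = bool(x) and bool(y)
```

x = 8.8; y = None; result = False

False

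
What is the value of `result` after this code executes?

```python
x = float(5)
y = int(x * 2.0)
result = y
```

x = 5.0; y = 10; result = 10

10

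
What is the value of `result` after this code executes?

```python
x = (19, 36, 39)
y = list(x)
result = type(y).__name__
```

x is tuple; y is list; result = 'list'

'list'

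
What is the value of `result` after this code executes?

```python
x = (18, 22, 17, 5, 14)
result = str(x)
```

x = (18, 22, 17, 5, 14); result = '(18, 22, 17, 5, 14)'

'(18, 22, 17, 5, 14)'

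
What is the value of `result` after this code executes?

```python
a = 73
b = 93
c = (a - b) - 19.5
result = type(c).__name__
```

a is int; b is int; c is float; result = 'float'

'float'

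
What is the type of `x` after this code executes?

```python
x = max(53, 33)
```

max() of ints returns int

int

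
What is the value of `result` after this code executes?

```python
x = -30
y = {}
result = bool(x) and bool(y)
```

x = -30; y = {}; result = False

False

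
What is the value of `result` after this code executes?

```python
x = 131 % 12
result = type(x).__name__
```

x is int; result = 'int'

'int'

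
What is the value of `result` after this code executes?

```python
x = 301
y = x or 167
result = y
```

x = 301; y = 301; result = 301

301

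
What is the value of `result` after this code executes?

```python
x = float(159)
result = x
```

x = 159.0; result = 159.0

159.0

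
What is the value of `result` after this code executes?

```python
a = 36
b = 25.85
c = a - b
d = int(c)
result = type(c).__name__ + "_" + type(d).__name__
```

a is int; b is float; c is float; d is int; result = 'float_int'

'float_int'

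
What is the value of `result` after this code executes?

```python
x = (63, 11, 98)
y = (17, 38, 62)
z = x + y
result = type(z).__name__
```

x is tuple; y is tuple; z is tuple; result = 'tuple'

'tuple'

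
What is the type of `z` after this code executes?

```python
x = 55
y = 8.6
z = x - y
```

int - float = float

float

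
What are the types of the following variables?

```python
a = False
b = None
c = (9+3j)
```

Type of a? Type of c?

a is assigned the constant False, which has type bool; c is assigned (9+3j), an int plus an imaginary literal (j suffix), which evaluates to complex

bool, complex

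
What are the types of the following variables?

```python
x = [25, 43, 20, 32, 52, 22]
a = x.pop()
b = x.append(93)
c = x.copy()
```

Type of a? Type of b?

pop() returns element; append() returns None

int, NoneType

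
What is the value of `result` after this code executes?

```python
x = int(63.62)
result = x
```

x = 63; result = 63

63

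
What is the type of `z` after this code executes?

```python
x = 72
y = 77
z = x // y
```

int // int = int

int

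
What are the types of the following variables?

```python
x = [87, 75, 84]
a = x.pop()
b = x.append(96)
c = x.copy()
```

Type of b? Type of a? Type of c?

append() returns None; pop() returns element; copy() returns list

NoneType, int, list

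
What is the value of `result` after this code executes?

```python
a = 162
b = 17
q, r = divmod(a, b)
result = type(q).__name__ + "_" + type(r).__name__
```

a is int; b is int; q is int; r is int; result = 'int_int'

'int_int'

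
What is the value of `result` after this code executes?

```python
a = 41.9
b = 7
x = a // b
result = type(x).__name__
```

a is float; b is int; x is float; result = 'float'

'float'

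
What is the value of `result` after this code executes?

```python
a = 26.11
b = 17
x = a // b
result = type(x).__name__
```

a is float; b is int; x is float; result = 'float'

'float'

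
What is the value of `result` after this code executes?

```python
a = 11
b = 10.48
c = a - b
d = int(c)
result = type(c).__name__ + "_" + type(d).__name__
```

a is int; b is float; c is float; d is int; result = 'float_int'

'float_int'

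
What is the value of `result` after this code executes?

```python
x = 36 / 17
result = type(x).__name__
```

x is float; result = 'float'

'float'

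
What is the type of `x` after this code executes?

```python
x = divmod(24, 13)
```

divmod() returns tuple of (quotient, remainder)

tuple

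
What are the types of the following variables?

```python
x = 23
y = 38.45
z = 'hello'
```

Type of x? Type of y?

x is assigned a bare integer (no decimal point), so it is an int; y is assigned a number with a decimal point, so it is a float

int, float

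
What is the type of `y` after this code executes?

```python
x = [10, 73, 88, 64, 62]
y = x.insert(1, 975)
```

list.insert() returns None

NoneType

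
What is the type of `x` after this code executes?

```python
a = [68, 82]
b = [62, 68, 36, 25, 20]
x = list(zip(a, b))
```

list(zip()) returns a list of tuples

list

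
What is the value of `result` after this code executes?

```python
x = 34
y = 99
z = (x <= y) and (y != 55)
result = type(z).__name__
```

x is int; y is int; z is bool; result = 'bool'

'bool'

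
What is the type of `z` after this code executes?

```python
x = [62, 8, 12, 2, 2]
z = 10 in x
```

'in' operator returns bool

bool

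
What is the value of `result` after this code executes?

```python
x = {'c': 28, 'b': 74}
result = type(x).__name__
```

x is dict; result = 'dict'

'dict'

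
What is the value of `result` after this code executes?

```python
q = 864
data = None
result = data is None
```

q = 864; data = None; result = True

True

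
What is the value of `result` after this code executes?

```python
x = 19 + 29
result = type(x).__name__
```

x is int; result = 'int'

'int'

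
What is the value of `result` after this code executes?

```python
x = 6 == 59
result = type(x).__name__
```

x is bool; result = 'bool'

'bool'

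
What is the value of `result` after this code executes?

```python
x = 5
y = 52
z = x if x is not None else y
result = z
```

x = 5; y = 52; z = 5; result = 5

5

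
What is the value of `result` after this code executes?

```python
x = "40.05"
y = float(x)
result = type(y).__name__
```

x is str; y is float; result = 'float'

'float'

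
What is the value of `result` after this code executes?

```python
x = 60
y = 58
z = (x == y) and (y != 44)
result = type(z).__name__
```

x is int; y is int; z is bool; result = 'bool'

'bool'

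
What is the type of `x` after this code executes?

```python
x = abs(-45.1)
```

abs() of float returns float

float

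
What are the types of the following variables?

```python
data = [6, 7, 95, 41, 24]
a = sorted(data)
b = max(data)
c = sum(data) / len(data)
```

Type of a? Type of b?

sorted() returns list; max of ints returns int

list, int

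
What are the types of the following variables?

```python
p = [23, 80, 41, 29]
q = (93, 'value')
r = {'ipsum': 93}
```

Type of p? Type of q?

p is assigned a list literal (square brackets); q is assigned a tuple (parenthesized, comma-separated values)

list, tuple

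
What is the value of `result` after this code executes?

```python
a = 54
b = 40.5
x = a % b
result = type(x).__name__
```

a is int; b is float; x is float; result = 'float'

'float'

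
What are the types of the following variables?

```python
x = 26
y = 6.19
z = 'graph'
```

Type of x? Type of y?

x is assigned a bare integer (no decimal point), so it is an int; y is assigned a number with a decimal point, so it is a float

int, float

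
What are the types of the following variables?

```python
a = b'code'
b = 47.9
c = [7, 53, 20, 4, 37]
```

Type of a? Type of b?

a is assigned a bytes literal (b'...' prefix); b is assigned a number with a decimal point, so it is a float

bytes, float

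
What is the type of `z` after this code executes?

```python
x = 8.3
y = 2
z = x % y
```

float % int = float

float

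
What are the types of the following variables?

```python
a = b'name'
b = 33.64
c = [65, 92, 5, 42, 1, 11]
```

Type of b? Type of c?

b is assigned a number with a decimal point, so it is a float; c is assigned a list literal (square brackets)

float, list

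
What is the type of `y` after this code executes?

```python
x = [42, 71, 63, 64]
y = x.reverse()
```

list.reverse() returns None

NoneType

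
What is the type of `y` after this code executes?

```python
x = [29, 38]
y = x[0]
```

Indexing list[int] returns int

int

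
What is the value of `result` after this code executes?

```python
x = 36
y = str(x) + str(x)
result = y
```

x = 36; y = '3636'; result = '3636'

'3636'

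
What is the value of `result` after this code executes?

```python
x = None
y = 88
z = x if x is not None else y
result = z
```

x = None; y = 88; z = 88; result = 88

88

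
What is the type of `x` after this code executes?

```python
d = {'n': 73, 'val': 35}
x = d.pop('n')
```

dict.pop() returns the value

int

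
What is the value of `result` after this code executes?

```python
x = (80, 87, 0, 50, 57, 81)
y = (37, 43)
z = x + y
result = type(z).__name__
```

x is tuple; y is tuple; z is tuple; result = 'tuple'

'tuple'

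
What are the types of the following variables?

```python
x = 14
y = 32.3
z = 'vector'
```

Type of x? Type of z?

x is assigned a bare integer (no decimal point), so it is an int; z is assigned a quoted string literal, so it is a str

int, str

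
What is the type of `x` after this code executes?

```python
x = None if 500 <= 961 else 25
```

500 <= 961 is True, so the if branch is taken

NoneType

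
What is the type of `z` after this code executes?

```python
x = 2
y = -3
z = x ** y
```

int ** negative = float

float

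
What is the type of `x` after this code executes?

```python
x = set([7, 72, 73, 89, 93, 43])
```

set() constructor returns set

set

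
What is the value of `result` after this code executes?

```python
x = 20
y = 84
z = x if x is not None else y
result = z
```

x = 20; y = 84; z = 20; result = 20

20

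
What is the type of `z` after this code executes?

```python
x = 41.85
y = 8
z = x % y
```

float % int = float

float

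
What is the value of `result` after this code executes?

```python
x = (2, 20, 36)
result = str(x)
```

x = (2, 20, 36); result = '(2, 20, 36)'

'(2, 20, 36)'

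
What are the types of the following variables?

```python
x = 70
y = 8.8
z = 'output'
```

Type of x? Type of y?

x is assigned a bare integer (no decimal point), so it is an int; y is assigned a number with a decimal point, so it is a float

int, float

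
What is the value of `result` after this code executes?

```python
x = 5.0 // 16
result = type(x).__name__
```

x is float; result = 'float'

'float'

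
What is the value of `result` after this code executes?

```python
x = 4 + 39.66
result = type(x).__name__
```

x is float; result = 'float'

'float'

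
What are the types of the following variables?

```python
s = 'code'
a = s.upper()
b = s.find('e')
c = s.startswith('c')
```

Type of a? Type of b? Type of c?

upper() returns str; find() returns int; startswith() returns bool

str, int, bool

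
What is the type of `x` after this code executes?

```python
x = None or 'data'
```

'or' with None returns the other truthy value (str)

str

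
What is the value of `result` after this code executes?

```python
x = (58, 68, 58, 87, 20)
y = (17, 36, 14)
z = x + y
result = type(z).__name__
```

x is tuple; y is tuple; z is tuple; result = 'tuple'

'tuple'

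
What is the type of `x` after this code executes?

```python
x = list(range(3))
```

list(range()) returns list

list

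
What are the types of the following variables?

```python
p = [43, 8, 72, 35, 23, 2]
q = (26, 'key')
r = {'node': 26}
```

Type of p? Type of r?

p is assigned a list literal (square brackets); r is assigned a dict literal ({key: value})

list, dict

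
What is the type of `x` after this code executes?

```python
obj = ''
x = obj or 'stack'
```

'or' returns first truthy value (str)

str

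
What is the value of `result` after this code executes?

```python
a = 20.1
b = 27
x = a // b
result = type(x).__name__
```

a is float; b is int; x is float; result = 'float'

'float'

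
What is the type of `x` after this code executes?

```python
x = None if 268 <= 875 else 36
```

268 <= 875 is True, so the if branch is taken

NoneType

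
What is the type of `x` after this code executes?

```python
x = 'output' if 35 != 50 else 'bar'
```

Both branches of conditional are str

str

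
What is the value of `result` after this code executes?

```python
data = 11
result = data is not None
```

data = 11; result = True

True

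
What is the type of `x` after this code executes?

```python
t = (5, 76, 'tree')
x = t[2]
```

Index 2 of tuple is a str literal

str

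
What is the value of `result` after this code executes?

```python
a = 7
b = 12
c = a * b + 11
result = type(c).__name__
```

a is int; b is int; c is int; result = 'int'

'int'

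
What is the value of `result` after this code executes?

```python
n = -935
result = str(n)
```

n = -935; result = '-935'

'-935'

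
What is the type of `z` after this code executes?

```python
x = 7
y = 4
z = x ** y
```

positive int ** positive int = int

int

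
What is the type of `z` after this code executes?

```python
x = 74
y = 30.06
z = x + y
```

int + float = float

float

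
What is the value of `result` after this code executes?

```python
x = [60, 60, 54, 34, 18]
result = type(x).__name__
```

x is list; result = 'list'

'list'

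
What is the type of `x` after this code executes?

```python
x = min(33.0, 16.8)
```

min() of floats returns float

float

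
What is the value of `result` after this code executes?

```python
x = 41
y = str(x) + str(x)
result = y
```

x = 41; y = '4141'; result = '4141'

'4141'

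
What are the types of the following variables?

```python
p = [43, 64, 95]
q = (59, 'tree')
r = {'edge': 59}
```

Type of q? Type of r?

q is assigned a tuple (parenthesized, comma-separated values); r is assigned a dict literal ({key: value})

tuple, dict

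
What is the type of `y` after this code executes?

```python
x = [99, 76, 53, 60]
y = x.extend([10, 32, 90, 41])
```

list.extend() returns None

NoneType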